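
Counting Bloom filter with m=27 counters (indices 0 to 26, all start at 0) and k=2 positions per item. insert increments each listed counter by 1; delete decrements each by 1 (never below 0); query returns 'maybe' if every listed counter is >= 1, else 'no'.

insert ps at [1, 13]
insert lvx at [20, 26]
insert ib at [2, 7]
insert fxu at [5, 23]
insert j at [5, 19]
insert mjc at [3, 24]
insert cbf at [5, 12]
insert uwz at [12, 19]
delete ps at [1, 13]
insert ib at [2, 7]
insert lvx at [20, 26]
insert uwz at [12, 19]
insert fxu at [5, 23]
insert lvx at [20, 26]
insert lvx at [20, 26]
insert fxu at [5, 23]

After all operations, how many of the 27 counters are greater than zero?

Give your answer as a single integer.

Answer: 10

Derivation:
Step 1: insert ps at [1, 13] -> counters=[0,1,0,0,0,0,0,0,0,0,0,0,0,1,0,0,0,0,0,0,0,0,0,0,0,0,0]
Step 2: insert lvx at [20, 26] -> counters=[0,1,0,0,0,0,0,0,0,0,0,0,0,1,0,0,0,0,0,0,1,0,0,0,0,0,1]
Step 3: insert ib at [2, 7] -> counters=[0,1,1,0,0,0,0,1,0,0,0,0,0,1,0,0,0,0,0,0,1,0,0,0,0,0,1]
Step 4: insert fxu at [5, 23] -> counters=[0,1,1,0,0,1,0,1,0,0,0,0,0,1,0,0,0,0,0,0,1,0,0,1,0,0,1]
Step 5: insert j at [5, 19] -> counters=[0,1,1,0,0,2,0,1,0,0,0,0,0,1,0,0,0,0,0,1,1,0,0,1,0,0,1]
Step 6: insert mjc at [3, 24] -> counters=[0,1,1,1,0,2,0,1,0,0,0,0,0,1,0,0,0,0,0,1,1,0,0,1,1,0,1]
Step 7: insert cbf at [5, 12] -> counters=[0,1,1,1,0,3,0,1,0,0,0,0,1,1,0,0,0,0,0,1,1,0,0,1,1,0,1]
Step 8: insert uwz at [12, 19] -> counters=[0,1,1,1,0,3,0,1,0,0,0,0,2,1,0,0,0,0,0,2,1,0,0,1,1,0,1]
Step 9: delete ps at [1, 13] -> counters=[0,0,1,1,0,3,0,1,0,0,0,0,2,0,0,0,0,0,0,2,1,0,0,1,1,0,1]
Step 10: insert ib at [2, 7] -> counters=[0,0,2,1,0,3,0,2,0,0,0,0,2,0,0,0,0,0,0,2,1,0,0,1,1,0,1]
Step 11: insert lvx at [20, 26] -> counters=[0,0,2,1,0,3,0,2,0,0,0,0,2,0,0,0,0,0,0,2,2,0,0,1,1,0,2]
Step 12: insert uwz at [12, 19] -> counters=[0,0,2,1,0,3,0,2,0,0,0,0,3,0,0,0,0,0,0,3,2,0,0,1,1,0,2]
Step 13: insert fxu at [5, 23] -> counters=[0,0,2,1,0,4,0,2,0,0,0,0,3,0,0,0,0,0,0,3,2,0,0,2,1,0,2]
Step 14: insert lvx at [20, 26] -> counters=[0,0,2,1,0,4,0,2,0,0,0,0,3,0,0,0,0,0,0,3,3,0,0,2,1,0,3]
Step 15: insert lvx at [20, 26] -> counters=[0,0,2,1,0,4,0,2,0,0,0,0,3,0,0,0,0,0,0,3,4,0,0,2,1,0,4]
Step 16: insert fxu at [5, 23] -> counters=[0,0,2,1,0,5,0,2,0,0,0,0,3,0,0,0,0,0,0,3,4,0,0,3,1,0,4]
Final counters=[0,0,2,1,0,5,0,2,0,0,0,0,3,0,0,0,0,0,0,3,4,0,0,3,1,0,4] -> 10 nonzero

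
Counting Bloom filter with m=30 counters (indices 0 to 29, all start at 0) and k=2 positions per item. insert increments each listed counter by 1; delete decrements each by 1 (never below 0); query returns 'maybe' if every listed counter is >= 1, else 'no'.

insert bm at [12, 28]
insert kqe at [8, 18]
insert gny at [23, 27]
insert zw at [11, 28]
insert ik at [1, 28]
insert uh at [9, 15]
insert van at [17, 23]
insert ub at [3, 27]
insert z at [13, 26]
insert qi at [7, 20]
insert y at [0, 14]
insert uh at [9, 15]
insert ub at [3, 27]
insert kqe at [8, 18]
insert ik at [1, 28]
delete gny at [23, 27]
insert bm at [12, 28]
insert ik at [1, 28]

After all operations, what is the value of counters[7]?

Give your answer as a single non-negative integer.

Step 1: insert bm at [12, 28] -> counters=[0,0,0,0,0,0,0,0,0,0,0,0,1,0,0,0,0,0,0,0,0,0,0,0,0,0,0,0,1,0]
Step 2: insert kqe at [8, 18] -> counters=[0,0,0,0,0,0,0,0,1,0,0,0,1,0,0,0,0,0,1,0,0,0,0,0,0,0,0,0,1,0]
Step 3: insert gny at [23, 27] -> counters=[0,0,0,0,0,0,0,0,1,0,0,0,1,0,0,0,0,0,1,0,0,0,0,1,0,0,0,1,1,0]
Step 4: insert zw at [11, 28] -> counters=[0,0,0,0,0,0,0,0,1,0,0,1,1,0,0,0,0,0,1,0,0,0,0,1,0,0,0,1,2,0]
Step 5: insert ik at [1, 28] -> counters=[0,1,0,0,0,0,0,0,1,0,0,1,1,0,0,0,0,0,1,0,0,0,0,1,0,0,0,1,3,0]
Step 6: insert uh at [9, 15] -> counters=[0,1,0,0,0,0,0,0,1,1,0,1,1,0,0,1,0,0,1,0,0,0,0,1,0,0,0,1,3,0]
Step 7: insert van at [17, 23] -> counters=[0,1,0,0,0,0,0,0,1,1,0,1,1,0,0,1,0,1,1,0,0,0,0,2,0,0,0,1,3,0]
Step 8: insert ub at [3, 27] -> counters=[0,1,0,1,0,0,0,0,1,1,0,1,1,0,0,1,0,1,1,0,0,0,0,2,0,0,0,2,3,0]
Step 9: insert z at [13, 26] -> counters=[0,1,0,1,0,0,0,0,1,1,0,1,1,1,0,1,0,1,1,0,0,0,0,2,0,0,1,2,3,0]
Step 10: insert qi at [7, 20] -> counters=[0,1,0,1,0,0,0,1,1,1,0,1,1,1,0,1,0,1,1,0,1,0,0,2,0,0,1,2,3,0]
Step 11: insert y at [0, 14] -> counters=[1,1,0,1,0,0,0,1,1,1,0,1,1,1,1,1,0,1,1,0,1,0,0,2,0,0,1,2,3,0]
Step 12: insert uh at [9, 15] -> counters=[1,1,0,1,0,0,0,1,1,2,0,1,1,1,1,2,0,1,1,0,1,0,0,2,0,0,1,2,3,0]
Step 13: insert ub at [3, 27] -> counters=[1,1,0,2,0,0,0,1,1,2,0,1,1,1,1,2,0,1,1,0,1,0,0,2,0,0,1,3,3,0]
Step 14: insert kqe at [8, 18] -> counters=[1,1,0,2,0,0,0,1,2,2,0,1,1,1,1,2,0,1,2,0,1,0,0,2,0,0,1,3,3,0]
Step 15: insert ik at [1, 28] -> counters=[1,2,0,2,0,0,0,1,2,2,0,1,1,1,1,2,0,1,2,0,1,0,0,2,0,0,1,3,4,0]
Step 16: delete gny at [23, 27] -> counters=[1,2,0,2,0,0,0,1,2,2,0,1,1,1,1,2,0,1,2,0,1,0,0,1,0,0,1,2,4,0]
Step 17: insert bm at [12, 28] -> counters=[1,2,0,2,0,0,0,1,2,2,0,1,2,1,1,2,0,1,2,0,1,0,0,1,0,0,1,2,5,0]
Step 18: insert ik at [1, 28] -> counters=[1,3,0,2,0,0,0,1,2,2,0,1,2,1,1,2,0,1,2,0,1,0,0,1,0,0,1,2,6,0]
Final counters=[1,3,0,2,0,0,0,1,2,2,0,1,2,1,1,2,0,1,2,0,1,0,0,1,0,0,1,2,6,0] -> counters[7]=1

Answer: 1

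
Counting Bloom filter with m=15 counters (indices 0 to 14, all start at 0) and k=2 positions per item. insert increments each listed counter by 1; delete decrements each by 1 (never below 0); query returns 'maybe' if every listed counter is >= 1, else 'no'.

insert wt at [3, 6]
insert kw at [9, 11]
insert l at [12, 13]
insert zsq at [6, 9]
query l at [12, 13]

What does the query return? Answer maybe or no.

Step 1: insert wt at [3, 6] -> counters=[0,0,0,1,0,0,1,0,0,0,0,0,0,0,0]
Step 2: insert kw at [9, 11] -> counters=[0,0,0,1,0,0,1,0,0,1,0,1,0,0,0]
Step 3: insert l at [12, 13] -> counters=[0,0,0,1,0,0,1,0,0,1,0,1,1,1,0]
Step 4: insert zsq at [6, 9] -> counters=[0,0,0,1,0,0,2,0,0,2,0,1,1,1,0]
Query l: check counters[12]=1 counters[13]=1 -> maybe

Answer: maybe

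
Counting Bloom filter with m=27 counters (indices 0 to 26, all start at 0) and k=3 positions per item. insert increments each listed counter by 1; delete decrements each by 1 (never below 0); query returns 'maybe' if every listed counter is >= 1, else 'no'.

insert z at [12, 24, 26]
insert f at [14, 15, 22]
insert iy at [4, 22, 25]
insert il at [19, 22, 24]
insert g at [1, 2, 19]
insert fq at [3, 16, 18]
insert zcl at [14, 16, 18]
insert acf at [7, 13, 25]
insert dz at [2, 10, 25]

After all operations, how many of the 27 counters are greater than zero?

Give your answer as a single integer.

Answer: 17

Derivation:
Step 1: insert z at [12, 24, 26] -> counters=[0,0,0,0,0,0,0,0,0,0,0,0,1,0,0,0,0,0,0,0,0,0,0,0,1,0,1]
Step 2: insert f at [14, 15, 22] -> counters=[0,0,0,0,0,0,0,0,0,0,0,0,1,0,1,1,0,0,0,0,0,0,1,0,1,0,1]
Step 3: insert iy at [4, 22, 25] -> counters=[0,0,0,0,1,0,0,0,0,0,0,0,1,0,1,1,0,0,0,0,0,0,2,0,1,1,1]
Step 4: insert il at [19, 22, 24] -> counters=[0,0,0,0,1,0,0,0,0,0,0,0,1,0,1,1,0,0,0,1,0,0,3,0,2,1,1]
Step 5: insert g at [1, 2, 19] -> counters=[0,1,1,0,1,0,0,0,0,0,0,0,1,0,1,1,0,0,0,2,0,0,3,0,2,1,1]
Step 6: insert fq at [3, 16, 18] -> counters=[0,1,1,1,1,0,0,0,0,0,0,0,1,0,1,1,1,0,1,2,0,0,3,0,2,1,1]
Step 7: insert zcl at [14, 16, 18] -> counters=[0,1,1,1,1,0,0,0,0,0,0,0,1,0,2,1,2,0,2,2,0,0,3,0,2,1,1]
Step 8: insert acf at [7, 13, 25] -> counters=[0,1,1,1,1,0,0,1,0,0,0,0,1,1,2,1,2,0,2,2,0,0,3,0,2,2,1]
Step 9: insert dz at [2, 10, 25] -> counters=[0,1,2,1,1,0,0,1,0,0,1,0,1,1,2,1,2,0,2,2,0,0,3,0,2,3,1]
Final counters=[0,1,2,1,1,0,0,1,0,0,1,0,1,1,2,1,2,0,2,2,0,0,3,0,2,3,1] -> 17 nonzero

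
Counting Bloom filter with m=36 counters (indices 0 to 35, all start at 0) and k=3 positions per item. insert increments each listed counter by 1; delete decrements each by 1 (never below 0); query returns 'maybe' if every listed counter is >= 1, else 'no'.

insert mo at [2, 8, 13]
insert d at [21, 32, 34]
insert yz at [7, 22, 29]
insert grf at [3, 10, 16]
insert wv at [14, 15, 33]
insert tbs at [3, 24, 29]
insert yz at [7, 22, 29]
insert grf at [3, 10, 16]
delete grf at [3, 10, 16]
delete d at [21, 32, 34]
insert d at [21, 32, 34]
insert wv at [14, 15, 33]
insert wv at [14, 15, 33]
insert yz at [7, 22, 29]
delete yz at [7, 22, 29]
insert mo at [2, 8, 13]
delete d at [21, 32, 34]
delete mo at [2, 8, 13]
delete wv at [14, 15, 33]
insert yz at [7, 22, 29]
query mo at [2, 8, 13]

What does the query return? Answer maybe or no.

Step 1: insert mo at [2, 8, 13] -> counters=[0,0,1,0,0,0,0,0,1,0,0,0,0,1,0,0,0,0,0,0,0,0,0,0,0,0,0,0,0,0,0,0,0,0,0,0]
Step 2: insert d at [21, 32, 34] -> counters=[0,0,1,0,0,0,0,0,1,0,0,0,0,1,0,0,0,0,0,0,0,1,0,0,0,0,0,0,0,0,0,0,1,0,1,0]
Step 3: insert yz at [7, 22, 29] -> counters=[0,0,1,0,0,0,0,1,1,0,0,0,0,1,0,0,0,0,0,0,0,1,1,0,0,0,0,0,0,1,0,0,1,0,1,0]
Step 4: insert grf at [3, 10, 16] -> counters=[0,0,1,1,0,0,0,1,1,0,1,0,0,1,0,0,1,0,0,0,0,1,1,0,0,0,0,0,0,1,0,0,1,0,1,0]
Step 5: insert wv at [14, 15, 33] -> counters=[0,0,1,1,0,0,0,1,1,0,1,0,0,1,1,1,1,0,0,0,0,1,1,0,0,0,0,0,0,1,0,0,1,1,1,0]
Step 6: insert tbs at [3, 24, 29] -> counters=[0,0,1,2,0,0,0,1,1,0,1,0,0,1,1,1,1,0,0,0,0,1,1,0,1,0,0,0,0,2,0,0,1,1,1,0]
Step 7: insert yz at [7, 22, 29] -> counters=[0,0,1,2,0,0,0,2,1,0,1,0,0,1,1,1,1,0,0,0,0,1,2,0,1,0,0,0,0,3,0,0,1,1,1,0]
Step 8: insert grf at [3, 10, 16] -> counters=[0,0,1,3,0,0,0,2,1,0,2,0,0,1,1,1,2,0,0,0,0,1,2,0,1,0,0,0,0,3,0,0,1,1,1,0]
Step 9: delete grf at [3, 10, 16] -> counters=[0,0,1,2,0,0,0,2,1,0,1,0,0,1,1,1,1,0,0,0,0,1,2,0,1,0,0,0,0,3,0,0,1,1,1,0]
Step 10: delete d at [21, 32, 34] -> counters=[0,0,1,2,0,0,0,2,1,0,1,0,0,1,1,1,1,0,0,0,0,0,2,0,1,0,0,0,0,3,0,0,0,1,0,0]
Step 11: insert d at [21, 32, 34] -> counters=[0,0,1,2,0,0,0,2,1,0,1,0,0,1,1,1,1,0,0,0,0,1,2,0,1,0,0,0,0,3,0,0,1,1,1,0]
Step 12: insert wv at [14, 15, 33] -> counters=[0,0,1,2,0,0,0,2,1,0,1,0,0,1,2,2,1,0,0,0,0,1,2,0,1,0,0,0,0,3,0,0,1,2,1,0]
Step 13: insert wv at [14, 15, 33] -> counters=[0,0,1,2,0,0,0,2,1,0,1,0,0,1,3,3,1,0,0,0,0,1,2,0,1,0,0,0,0,3,0,0,1,3,1,0]
Step 14: insert yz at [7, 22, 29] -> counters=[0,0,1,2,0,0,0,3,1,0,1,0,0,1,3,3,1,0,0,0,0,1,3,0,1,0,0,0,0,4,0,0,1,3,1,0]
Step 15: delete yz at [7, 22, 29] -> counters=[0,0,1,2,0,0,0,2,1,0,1,0,0,1,3,3,1,0,0,0,0,1,2,0,1,0,0,0,0,3,0,0,1,3,1,0]
Step 16: insert mo at [2, 8, 13] -> counters=[0,0,2,2,0,0,0,2,2,0,1,0,0,2,3,3,1,0,0,0,0,1,2,0,1,0,0,0,0,3,0,0,1,3,1,0]
Step 17: delete d at [21, 32, 34] -> counters=[0,0,2,2,0,0,0,2,2,0,1,0,0,2,3,3,1,0,0,0,0,0,2,0,1,0,0,0,0,3,0,0,0,3,0,0]
Step 18: delete mo at [2, 8, 13] -> counters=[0,0,1,2,0,0,0,2,1,0,1,0,0,1,3,3,1,0,0,0,0,0,2,0,1,0,0,0,0,3,0,0,0,3,0,0]
Step 19: delete wv at [14, 15, 33] -> counters=[0,0,1,2,0,0,0,2,1,0,1,0,0,1,2,2,1,0,0,0,0,0,2,0,1,0,0,0,0,3,0,0,0,2,0,0]
Step 20: insert yz at [7, 22, 29] -> counters=[0,0,1,2,0,0,0,3,1,0,1,0,0,1,2,2,1,0,0,0,0,0,3,0,1,0,0,0,0,4,0,0,0,2,0,0]
Query mo: check counters[2]=1 counters[8]=1 counters[13]=1 -> maybe

Answer: maybe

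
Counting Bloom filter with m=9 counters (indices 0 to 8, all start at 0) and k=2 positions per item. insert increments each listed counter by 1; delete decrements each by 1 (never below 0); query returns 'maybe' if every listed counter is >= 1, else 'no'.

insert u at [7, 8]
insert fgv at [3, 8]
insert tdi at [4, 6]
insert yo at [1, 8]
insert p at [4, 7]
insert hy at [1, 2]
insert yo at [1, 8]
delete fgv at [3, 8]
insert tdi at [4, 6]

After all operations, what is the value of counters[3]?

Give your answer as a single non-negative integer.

Step 1: insert u at [7, 8] -> counters=[0,0,0,0,0,0,0,1,1]
Step 2: insert fgv at [3, 8] -> counters=[0,0,0,1,0,0,0,1,2]
Step 3: insert tdi at [4, 6] -> counters=[0,0,0,1,1,0,1,1,2]
Step 4: insert yo at [1, 8] -> counters=[0,1,0,1,1,0,1,1,3]
Step 5: insert p at [4, 7] -> counters=[0,1,0,1,2,0,1,2,3]
Step 6: insert hy at [1, 2] -> counters=[0,2,1,1,2,0,1,2,3]
Step 7: insert yo at [1, 8] -> counters=[0,3,1,1,2,0,1,2,4]
Step 8: delete fgv at [3, 8] -> counters=[0,3,1,0,2,0,1,2,3]
Step 9: insert tdi at [4, 6] -> counters=[0,3,1,0,3,0,2,2,3]
Final counters=[0,3,1,0,3,0,2,2,3] -> counters[3]=0

Answer: 0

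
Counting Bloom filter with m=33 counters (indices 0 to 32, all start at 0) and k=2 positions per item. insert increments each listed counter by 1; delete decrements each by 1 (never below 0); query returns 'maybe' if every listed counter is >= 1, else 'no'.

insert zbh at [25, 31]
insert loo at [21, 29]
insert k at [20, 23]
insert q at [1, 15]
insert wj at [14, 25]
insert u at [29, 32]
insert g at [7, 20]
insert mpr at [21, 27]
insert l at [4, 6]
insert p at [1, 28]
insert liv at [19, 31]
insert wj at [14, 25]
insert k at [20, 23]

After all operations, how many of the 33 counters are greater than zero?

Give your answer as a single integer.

Answer: 16

Derivation:
Step 1: insert zbh at [25, 31] -> counters=[0,0,0,0,0,0,0,0,0,0,0,0,0,0,0,0,0,0,0,0,0,0,0,0,0,1,0,0,0,0,0,1,0]
Step 2: insert loo at [21, 29] -> counters=[0,0,0,0,0,0,0,0,0,0,0,0,0,0,0,0,0,0,0,0,0,1,0,0,0,1,0,0,0,1,0,1,0]
Step 3: insert k at [20, 23] -> counters=[0,0,0,0,0,0,0,0,0,0,0,0,0,0,0,0,0,0,0,0,1,1,0,1,0,1,0,0,0,1,0,1,0]
Step 4: insert q at [1, 15] -> counters=[0,1,0,0,0,0,0,0,0,0,0,0,0,0,0,1,0,0,0,0,1,1,0,1,0,1,0,0,0,1,0,1,0]
Step 5: insert wj at [14, 25] -> counters=[0,1,0,0,0,0,0,0,0,0,0,0,0,0,1,1,0,0,0,0,1,1,0,1,0,2,0,0,0,1,0,1,0]
Step 6: insert u at [29, 32] -> counters=[0,1,0,0,0,0,0,0,0,0,0,0,0,0,1,1,0,0,0,0,1,1,0,1,0,2,0,0,0,2,0,1,1]
Step 7: insert g at [7, 20] -> counters=[0,1,0,0,0,0,0,1,0,0,0,0,0,0,1,1,0,0,0,0,2,1,0,1,0,2,0,0,0,2,0,1,1]
Step 8: insert mpr at [21, 27] -> counters=[0,1,0,0,0,0,0,1,0,0,0,0,0,0,1,1,0,0,0,0,2,2,0,1,0,2,0,1,0,2,0,1,1]
Step 9: insert l at [4, 6] -> counters=[0,1,0,0,1,0,1,1,0,0,0,0,0,0,1,1,0,0,0,0,2,2,0,1,0,2,0,1,0,2,0,1,1]
Step 10: insert p at [1, 28] -> counters=[0,2,0,0,1,0,1,1,0,0,0,0,0,0,1,1,0,0,0,0,2,2,0,1,0,2,0,1,1,2,0,1,1]
Step 11: insert liv at [19, 31] -> counters=[0,2,0,0,1,0,1,1,0,0,0,0,0,0,1,1,0,0,0,1,2,2,0,1,0,2,0,1,1,2,0,2,1]
Step 12: insert wj at [14, 25] -> counters=[0,2,0,0,1,0,1,1,0,0,0,0,0,0,2,1,0,0,0,1,2,2,0,1,0,3,0,1,1,2,0,2,1]
Step 13: insert k at [20, 23] -> counters=[0,2,0,0,1,0,1,1,0,0,0,0,0,0,2,1,0,0,0,1,3,2,0,2,0,3,0,1,1,2,0,2,1]
Final counters=[0,2,0,0,1,0,1,1,0,0,0,0,0,0,2,1,0,0,0,1,3,2,0,2,0,3,0,1,1,2,0,2,1] -> 16 nonzero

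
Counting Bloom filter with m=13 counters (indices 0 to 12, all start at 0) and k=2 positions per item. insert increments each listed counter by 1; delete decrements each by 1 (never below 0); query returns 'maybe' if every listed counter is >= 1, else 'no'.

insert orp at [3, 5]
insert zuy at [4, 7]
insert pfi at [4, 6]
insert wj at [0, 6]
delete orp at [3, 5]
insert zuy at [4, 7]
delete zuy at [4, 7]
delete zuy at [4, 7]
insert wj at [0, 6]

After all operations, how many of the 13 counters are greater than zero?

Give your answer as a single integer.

Step 1: insert orp at [3, 5] -> counters=[0,0,0,1,0,1,0,0,0,0,0,0,0]
Step 2: insert zuy at [4, 7] -> counters=[0,0,0,1,1,1,0,1,0,0,0,0,0]
Step 3: insert pfi at [4, 6] -> counters=[0,0,0,1,2,1,1,1,0,0,0,0,0]
Step 4: insert wj at [0, 6] -> counters=[1,0,0,1,2,1,2,1,0,0,0,0,0]
Step 5: delete orp at [3, 5] -> counters=[1,0,0,0,2,0,2,1,0,0,0,0,0]
Step 6: insert zuy at [4, 7] -> counters=[1,0,0,0,3,0,2,2,0,0,0,0,0]
Step 7: delete zuy at [4, 7] -> counters=[1,0,0,0,2,0,2,1,0,0,0,0,0]
Step 8: delete zuy at [4, 7] -> counters=[1,0,0,0,1,0,2,0,0,0,0,0,0]
Step 9: insert wj at [0, 6] -> counters=[2,0,0,0,1,0,3,0,0,0,0,0,0]
Final counters=[2,0,0,0,1,0,3,0,0,0,0,0,0] -> 3 nonzero

Answer: 3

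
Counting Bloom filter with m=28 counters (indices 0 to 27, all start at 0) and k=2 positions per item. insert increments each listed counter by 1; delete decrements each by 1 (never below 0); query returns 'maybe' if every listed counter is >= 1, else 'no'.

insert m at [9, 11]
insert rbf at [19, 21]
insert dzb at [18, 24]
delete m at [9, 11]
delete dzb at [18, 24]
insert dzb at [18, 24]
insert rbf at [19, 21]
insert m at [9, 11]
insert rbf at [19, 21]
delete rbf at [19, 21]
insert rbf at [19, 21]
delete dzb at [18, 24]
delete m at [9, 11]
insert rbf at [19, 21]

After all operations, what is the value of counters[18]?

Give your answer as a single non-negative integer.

Answer: 0

Derivation:
Step 1: insert m at [9, 11] -> counters=[0,0,0,0,0,0,0,0,0,1,0,1,0,0,0,0,0,0,0,0,0,0,0,0,0,0,0,0]
Step 2: insert rbf at [19, 21] -> counters=[0,0,0,0,0,0,0,0,0,1,0,1,0,0,0,0,0,0,0,1,0,1,0,0,0,0,0,0]
Step 3: insert dzb at [18, 24] -> counters=[0,0,0,0,0,0,0,0,0,1,0,1,0,0,0,0,0,0,1,1,0,1,0,0,1,0,0,0]
Step 4: delete m at [9, 11] -> counters=[0,0,0,0,0,0,0,0,0,0,0,0,0,0,0,0,0,0,1,1,0,1,0,0,1,0,0,0]
Step 5: delete dzb at [18, 24] -> counters=[0,0,0,0,0,0,0,0,0,0,0,0,0,0,0,0,0,0,0,1,0,1,0,0,0,0,0,0]
Step 6: insert dzb at [18, 24] -> counters=[0,0,0,0,0,0,0,0,0,0,0,0,0,0,0,0,0,0,1,1,0,1,0,0,1,0,0,0]
Step 7: insert rbf at [19, 21] -> counters=[0,0,0,0,0,0,0,0,0,0,0,0,0,0,0,0,0,0,1,2,0,2,0,0,1,0,0,0]
Step 8: insert m at [9, 11] -> counters=[0,0,0,0,0,0,0,0,0,1,0,1,0,0,0,0,0,0,1,2,0,2,0,0,1,0,0,0]
Step 9: insert rbf at [19, 21] -> counters=[0,0,0,0,0,0,0,0,0,1,0,1,0,0,0,0,0,0,1,3,0,3,0,0,1,0,0,0]
Step 10: delete rbf at [19, 21] -> counters=[0,0,0,0,0,0,0,0,0,1,0,1,0,0,0,0,0,0,1,2,0,2,0,0,1,0,0,0]
Step 11: insert rbf at [19, 21] -> counters=[0,0,0,0,0,0,0,0,0,1,0,1,0,0,0,0,0,0,1,3,0,3,0,0,1,0,0,0]
Step 12: delete dzb at [18, 24] -> counters=[0,0,0,0,0,0,0,0,0,1,0,1,0,0,0,0,0,0,0,3,0,3,0,0,0,0,0,0]
Step 13: delete m at [9, 11] -> counters=[0,0,0,0,0,0,0,0,0,0,0,0,0,0,0,0,0,0,0,3,0,3,0,0,0,0,0,0]
Step 14: insert rbf at [19, 21] -> counters=[0,0,0,0,0,0,0,0,0,0,0,0,0,0,0,0,0,0,0,4,0,4,0,0,0,0,0,0]
Final counters=[0,0,0,0,0,0,0,0,0,0,0,0,0,0,0,0,0,0,0,4,0,4,0,0,0,0,0,0] -> counters[18]=0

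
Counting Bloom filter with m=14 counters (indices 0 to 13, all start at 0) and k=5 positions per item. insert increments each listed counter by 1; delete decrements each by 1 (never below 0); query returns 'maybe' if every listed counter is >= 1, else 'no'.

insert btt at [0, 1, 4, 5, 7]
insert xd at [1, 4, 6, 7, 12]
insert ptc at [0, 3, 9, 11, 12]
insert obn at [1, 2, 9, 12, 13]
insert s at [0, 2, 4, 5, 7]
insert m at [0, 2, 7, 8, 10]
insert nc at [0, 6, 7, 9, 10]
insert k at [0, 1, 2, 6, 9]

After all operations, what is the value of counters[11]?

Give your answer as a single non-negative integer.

Answer: 1

Derivation:
Step 1: insert btt at [0, 1, 4, 5, 7] -> counters=[1,1,0,0,1,1,0,1,0,0,0,0,0,0]
Step 2: insert xd at [1, 4, 6, 7, 12] -> counters=[1,2,0,0,2,1,1,2,0,0,0,0,1,0]
Step 3: insert ptc at [0, 3, 9, 11, 12] -> counters=[2,2,0,1,2,1,1,2,0,1,0,1,2,0]
Step 4: insert obn at [1, 2, 9, 12, 13] -> counters=[2,3,1,1,2,1,1,2,0,2,0,1,3,1]
Step 5: insert s at [0, 2, 4, 5, 7] -> counters=[3,3,2,1,3,2,1,3,0,2,0,1,3,1]
Step 6: insert m at [0, 2, 7, 8, 10] -> counters=[4,3,3,1,3,2,1,4,1,2,1,1,3,1]
Step 7: insert nc at [0, 6, 7, 9, 10] -> counters=[5,3,3,1,3,2,2,5,1,3,2,1,3,1]
Step 8: insert k at [0, 1, 2, 6, 9] -> counters=[6,4,4,1,3,2,3,5,1,4,2,1,3,1]
Final counters=[6,4,4,1,3,2,3,5,1,4,2,1,3,1] -> counters[11]=1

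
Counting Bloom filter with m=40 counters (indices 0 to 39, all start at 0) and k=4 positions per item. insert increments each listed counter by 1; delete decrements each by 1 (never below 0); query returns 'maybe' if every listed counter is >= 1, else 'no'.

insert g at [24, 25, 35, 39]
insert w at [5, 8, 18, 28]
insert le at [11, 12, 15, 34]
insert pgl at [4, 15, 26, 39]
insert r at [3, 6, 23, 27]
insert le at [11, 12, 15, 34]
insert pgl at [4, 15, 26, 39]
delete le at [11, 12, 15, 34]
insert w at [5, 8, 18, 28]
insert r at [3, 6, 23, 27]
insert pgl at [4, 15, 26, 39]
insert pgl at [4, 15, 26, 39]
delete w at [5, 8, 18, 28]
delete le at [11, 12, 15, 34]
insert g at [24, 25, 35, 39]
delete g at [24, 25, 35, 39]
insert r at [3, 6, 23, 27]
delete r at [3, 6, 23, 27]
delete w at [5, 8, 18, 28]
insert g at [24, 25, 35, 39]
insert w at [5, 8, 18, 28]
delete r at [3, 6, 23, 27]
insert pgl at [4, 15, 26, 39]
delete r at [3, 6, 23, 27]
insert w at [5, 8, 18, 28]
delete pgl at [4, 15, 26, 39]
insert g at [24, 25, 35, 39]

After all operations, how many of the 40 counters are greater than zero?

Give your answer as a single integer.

Answer: 11

Derivation:
Step 1: insert g at [24, 25, 35, 39] -> counters=[0,0,0,0,0,0,0,0,0,0,0,0,0,0,0,0,0,0,0,0,0,0,0,0,1,1,0,0,0,0,0,0,0,0,0,1,0,0,0,1]
Step 2: insert w at [5, 8, 18, 28] -> counters=[0,0,0,0,0,1,0,0,1,0,0,0,0,0,0,0,0,0,1,0,0,0,0,0,1,1,0,0,1,0,0,0,0,0,0,1,0,0,0,1]
Step 3: insert le at [11, 12, 15, 34] -> counters=[0,0,0,0,0,1,0,0,1,0,0,1,1,0,0,1,0,0,1,0,0,0,0,0,1,1,0,0,1,0,0,0,0,0,1,1,0,0,0,1]
Step 4: insert pgl at [4, 15, 26, 39] -> counters=[0,0,0,0,1,1,0,0,1,0,0,1,1,0,0,2,0,0,1,0,0,0,0,0,1,1,1,0,1,0,0,0,0,0,1,1,0,0,0,2]
Step 5: insert r at [3, 6, 23, 27] -> counters=[0,0,0,1,1,1,1,0,1,0,0,1,1,0,0,2,0,0,1,0,0,0,0,1,1,1,1,1,1,0,0,0,0,0,1,1,0,0,0,2]
Step 6: insert le at [11, 12, 15, 34] -> counters=[0,0,0,1,1,1,1,0,1,0,0,2,2,0,0,3,0,0,1,0,0,0,0,1,1,1,1,1,1,0,0,0,0,0,2,1,0,0,0,2]
Step 7: insert pgl at [4, 15, 26, 39] -> counters=[0,0,0,1,2,1,1,0,1,0,0,2,2,0,0,4,0,0,1,0,0,0,0,1,1,1,2,1,1,0,0,0,0,0,2,1,0,0,0,3]
Step 8: delete le at [11, 12, 15, 34] -> counters=[0,0,0,1,2,1,1,0,1,0,0,1,1,0,0,3,0,0,1,0,0,0,0,1,1,1,2,1,1,0,0,0,0,0,1,1,0,0,0,3]
Step 9: insert w at [5, 8, 18, 28] -> counters=[0,0,0,1,2,2,1,0,2,0,0,1,1,0,0,3,0,0,2,0,0,0,0,1,1,1,2,1,2,0,0,0,0,0,1,1,0,0,0,3]
Step 10: insert r at [3, 6, 23, 27] -> counters=[0,0,0,2,2,2,2,0,2,0,0,1,1,0,0,3,0,0,2,0,0,0,0,2,1,1,2,2,2,0,0,0,0,0,1,1,0,0,0,3]
Step 11: insert pgl at [4, 15, 26, 39] -> counters=[0,0,0,2,3,2,2,0,2,0,0,1,1,0,0,4,0,0,2,0,0,0,0,2,1,1,3,2,2,0,0,0,0,0,1,1,0,0,0,4]
Step 12: insert pgl at [4, 15, 26, 39] -> counters=[0,0,0,2,4,2,2,0,2,0,0,1,1,0,0,5,0,0,2,0,0,0,0,2,1,1,4,2,2,0,0,0,0,0,1,1,0,0,0,5]
Step 13: delete w at [5, 8, 18, 28] -> counters=[0,0,0,2,4,1,2,0,1,0,0,1,1,0,0,5,0,0,1,0,0,0,0,2,1,1,4,2,1,0,0,0,0,0,1,1,0,0,0,5]
Step 14: delete le at [11, 12, 15, 34] -> counters=[0,0,0,2,4,1,2,0,1,0,0,0,0,0,0,4,0,0,1,0,0,0,0,2,1,1,4,2,1,0,0,0,0,0,0,1,0,0,0,5]
Step 15: insert g at [24, 25, 35, 39] -> counters=[0,0,0,2,4,1,2,0,1,0,0,0,0,0,0,4,0,0,1,0,0,0,0,2,2,2,4,2,1,0,0,0,0,0,0,2,0,0,0,6]
Step 16: delete g at [24, 25, 35, 39] -> counters=[0,0,0,2,4,1,2,0,1,0,0,0,0,0,0,4,0,0,1,0,0,0,0,2,1,1,4,2,1,0,0,0,0,0,0,1,0,0,0,5]
Step 17: insert r at [3, 6, 23, 27] -> counters=[0,0,0,3,4,1,3,0,1,0,0,0,0,0,0,4,0,0,1,0,0,0,0,3,1,1,4,3,1,0,0,0,0,0,0,1,0,0,0,5]
Step 18: delete r at [3, 6, 23, 27] -> counters=[0,0,0,2,4,1,2,0,1,0,0,0,0,0,0,4,0,0,1,0,0,0,0,2,1,1,4,2,1,0,0,0,0,0,0,1,0,0,0,5]
Step 19: delete w at [5, 8, 18, 28] -> counters=[0,0,0,2,4,0,2,0,0,0,0,0,0,0,0,4,0,0,0,0,0,0,0,2,1,1,4,2,0,0,0,0,0,0,0,1,0,0,0,5]
Step 20: insert g at [24, 25, 35, 39] -> counters=[0,0,0,2,4,0,2,0,0,0,0,0,0,0,0,4,0,0,0,0,0,0,0,2,2,2,4,2,0,0,0,0,0,0,0,2,0,0,0,6]
Step 21: insert w at [5, 8, 18, 28] -> counters=[0,0,0,2,4,1,2,0,1,0,0,0,0,0,0,4,0,0,1,0,0,0,0,2,2,2,4,2,1,0,0,0,0,0,0,2,0,0,0,6]
Step 22: delete r at [3, 6, 23, 27] -> counters=[0,0,0,1,4,1,1,0,1,0,0,0,0,0,0,4,0,0,1,0,0,0,0,1,2,2,4,1,1,0,0,0,0,0,0,2,0,0,0,6]
Step 23: insert pgl at [4, 15, 26, 39] -> counters=[0,0,0,1,5,1,1,0,1,0,0,0,0,0,0,5,0,0,1,0,0,0,0,1,2,2,5,1,1,0,0,0,0,0,0,2,0,0,0,7]
Step 24: delete r at [3, 6, 23, 27] -> counters=[0,0,0,0,5,1,0,0,1,0,0,0,0,0,0,5,0,0,1,0,0,0,0,0,2,2,5,0,1,0,0,0,0,0,0,2,0,0,0,7]
Step 25: insert w at [5, 8, 18, 28] -> counters=[0,0,0,0,5,2,0,0,2,0,0,0,0,0,0,5,0,0,2,0,0,0,0,0,2,2,5,0,2,0,0,0,0,0,0,2,0,0,0,7]
Step 26: delete pgl at [4, 15, 26, 39] -> counters=[0,0,0,0,4,2,0,0,2,0,0,0,0,0,0,4,0,0,2,0,0,0,0,0,2,2,4,0,2,0,0,0,0,0,0,2,0,0,0,6]
Step 27: insert g at [24, 25, 35, 39] -> counters=[0,0,0,0,4,2,0,0,2,0,0,0,0,0,0,4,0,0,2,0,0,0,0,0,3,3,4,0,2,0,0,0,0,0,0,3,0,0,0,7]
Final counters=[0,0,0,0,4,2,0,0,2,0,0,0,0,0,0,4,0,0,2,0,0,0,0,0,3,3,4,0,2,0,0,0,0,0,0,3,0,0,0,7] -> 11 nonzero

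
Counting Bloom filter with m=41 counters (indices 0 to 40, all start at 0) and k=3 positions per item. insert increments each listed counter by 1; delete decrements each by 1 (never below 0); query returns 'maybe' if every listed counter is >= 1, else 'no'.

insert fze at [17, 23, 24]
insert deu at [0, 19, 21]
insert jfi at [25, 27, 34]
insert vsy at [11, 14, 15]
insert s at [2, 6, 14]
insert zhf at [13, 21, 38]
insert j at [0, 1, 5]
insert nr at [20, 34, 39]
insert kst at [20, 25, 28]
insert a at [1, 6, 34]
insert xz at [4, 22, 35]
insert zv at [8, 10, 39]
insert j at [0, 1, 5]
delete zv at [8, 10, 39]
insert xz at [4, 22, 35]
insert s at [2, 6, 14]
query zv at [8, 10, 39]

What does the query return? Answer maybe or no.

Step 1: insert fze at [17, 23, 24] -> counters=[0,0,0,0,0,0,0,0,0,0,0,0,0,0,0,0,0,1,0,0,0,0,0,1,1,0,0,0,0,0,0,0,0,0,0,0,0,0,0,0,0]
Step 2: insert deu at [0, 19, 21] -> counters=[1,0,0,0,0,0,0,0,0,0,0,0,0,0,0,0,0,1,0,1,0,1,0,1,1,0,0,0,0,0,0,0,0,0,0,0,0,0,0,0,0]
Step 3: insert jfi at [25, 27, 34] -> counters=[1,0,0,0,0,0,0,0,0,0,0,0,0,0,0,0,0,1,0,1,0,1,0,1,1,1,0,1,0,0,0,0,0,0,1,0,0,0,0,0,0]
Step 4: insert vsy at [11, 14, 15] -> counters=[1,0,0,0,0,0,0,0,0,0,0,1,0,0,1,1,0,1,0,1,0,1,0,1,1,1,0,1,0,0,0,0,0,0,1,0,0,0,0,0,0]
Step 5: insert s at [2, 6, 14] -> counters=[1,0,1,0,0,0,1,0,0,0,0,1,0,0,2,1,0,1,0,1,0,1,0,1,1,1,0,1,0,0,0,0,0,0,1,0,0,0,0,0,0]
Step 6: insert zhf at [13, 21, 38] -> counters=[1,0,1,0,0,0,1,0,0,0,0,1,0,1,2,1,0,1,0,1,0,2,0,1,1,1,0,1,0,0,0,0,0,0,1,0,0,0,1,0,0]
Step 7: insert j at [0, 1, 5] -> counters=[2,1,1,0,0,1,1,0,0,0,0,1,0,1,2,1,0,1,0,1,0,2,0,1,1,1,0,1,0,0,0,0,0,0,1,0,0,0,1,0,0]
Step 8: insert nr at [20, 34, 39] -> counters=[2,1,1,0,0,1,1,0,0,0,0,1,0,1,2,1,0,1,0,1,1,2,0,1,1,1,0,1,0,0,0,0,0,0,2,0,0,0,1,1,0]
Step 9: insert kst at [20, 25, 28] -> counters=[2,1,1,0,0,1,1,0,0,0,0,1,0,1,2,1,0,1,0,1,2,2,0,1,1,2,0,1,1,0,0,0,0,0,2,0,0,0,1,1,0]
Step 10: insert a at [1, 6, 34] -> counters=[2,2,1,0,0,1,2,0,0,0,0,1,0,1,2,1,0,1,0,1,2,2,0,1,1,2,0,1,1,0,0,0,0,0,3,0,0,0,1,1,0]
Step 11: insert xz at [4, 22, 35] -> counters=[2,2,1,0,1,1,2,0,0,0,0,1,0,1,2,1,0,1,0,1,2,2,1,1,1,2,0,1,1,0,0,0,0,0,3,1,0,0,1,1,0]
Step 12: insert zv at [8, 10, 39] -> counters=[2,2,1,0,1,1,2,0,1,0,1,1,0,1,2,1,0,1,0,1,2,2,1,1,1,2,0,1,1,0,0,0,0,0,3,1,0,0,1,2,0]
Step 13: insert j at [0, 1, 5] -> counters=[3,3,1,0,1,2,2,0,1,0,1,1,0,1,2,1,0,1,0,1,2,2,1,1,1,2,0,1,1,0,0,0,0,0,3,1,0,0,1,2,0]
Step 14: delete zv at [8, 10, 39] -> counters=[3,3,1,0,1,2,2,0,0,0,0,1,0,1,2,1,0,1,0,1,2,2,1,1,1,2,0,1,1,0,0,0,0,0,3,1,0,0,1,1,0]
Step 15: insert xz at [4, 22, 35] -> counters=[3,3,1,0,2,2,2,0,0,0,0,1,0,1,2,1,0,1,0,1,2,2,2,1,1,2,0,1,1,0,0,0,0,0,3,2,0,0,1,1,0]
Step 16: insert s at [2, 6, 14] -> counters=[3,3,2,0,2,2,3,0,0,0,0,1,0,1,3,1,0,1,0,1,2,2,2,1,1,2,0,1,1,0,0,0,0,0,3,2,0,0,1,1,0]
Query zv: check counters[8]=0 counters[10]=0 counters[39]=1 -> no

Answer: no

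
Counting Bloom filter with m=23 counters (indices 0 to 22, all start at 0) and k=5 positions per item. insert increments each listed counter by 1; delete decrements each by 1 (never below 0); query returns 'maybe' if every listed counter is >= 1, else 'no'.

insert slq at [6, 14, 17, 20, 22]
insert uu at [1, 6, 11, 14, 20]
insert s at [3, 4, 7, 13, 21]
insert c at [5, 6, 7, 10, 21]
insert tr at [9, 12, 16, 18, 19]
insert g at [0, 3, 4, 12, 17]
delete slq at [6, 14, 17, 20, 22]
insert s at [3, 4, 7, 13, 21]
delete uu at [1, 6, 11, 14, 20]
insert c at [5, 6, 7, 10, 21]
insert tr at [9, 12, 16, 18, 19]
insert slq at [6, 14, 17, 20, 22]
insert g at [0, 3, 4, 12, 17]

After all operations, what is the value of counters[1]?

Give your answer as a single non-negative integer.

Step 1: insert slq at [6, 14, 17, 20, 22] -> counters=[0,0,0,0,0,0,1,0,0,0,0,0,0,0,1,0,0,1,0,0,1,0,1]
Step 2: insert uu at [1, 6, 11, 14, 20] -> counters=[0,1,0,0,0,0,2,0,0,0,0,1,0,0,2,0,0,1,0,0,2,0,1]
Step 3: insert s at [3, 4, 7, 13, 21] -> counters=[0,1,0,1,1,0,2,1,0,0,0,1,0,1,2,0,0,1,0,0,2,1,1]
Step 4: insert c at [5, 6, 7, 10, 21] -> counters=[0,1,0,1,1,1,3,2,0,0,1,1,0,1,2,0,0,1,0,0,2,2,1]
Step 5: insert tr at [9, 12, 16, 18, 19] -> counters=[0,1,0,1,1,1,3,2,0,1,1,1,1,1,2,0,1,1,1,1,2,2,1]
Step 6: insert g at [0, 3, 4, 12, 17] -> counters=[1,1,0,2,2,1,3,2,0,1,1,1,2,1,2,0,1,2,1,1,2,2,1]
Step 7: delete slq at [6, 14, 17, 20, 22] -> counters=[1,1,0,2,2,1,2,2,0,1,1,1,2,1,1,0,1,1,1,1,1,2,0]
Step 8: insert s at [3, 4, 7, 13, 21] -> counters=[1,1,0,3,3,1,2,3,0,1,1,1,2,2,1,0,1,1,1,1,1,3,0]
Step 9: delete uu at [1, 6, 11, 14, 20] -> counters=[1,0,0,3,3,1,1,3,0,1,1,0,2,2,0,0,1,1,1,1,0,3,0]
Step 10: insert c at [5, 6, 7, 10, 21] -> counters=[1,0,0,3,3,2,2,4,0,1,2,0,2,2,0,0,1,1,1,1,0,4,0]
Step 11: insert tr at [9, 12, 16, 18, 19] -> counters=[1,0,0,3,3,2,2,4,0,2,2,0,3,2,0,0,2,1,2,2,0,4,0]
Step 12: insert slq at [6, 14, 17, 20, 22] -> counters=[1,0,0,3,3,2,3,4,0,2,2,0,3,2,1,0,2,2,2,2,1,4,1]
Step 13: insert g at [0, 3, 4, 12, 17] -> counters=[2,0,0,4,4,2,3,4,0,2,2,0,4,2,1,0,2,3,2,2,1,4,1]
Final counters=[2,0,0,4,4,2,3,4,0,2,2,0,4,2,1,0,2,3,2,2,1,4,1] -> counters[1]=0

Answer: 0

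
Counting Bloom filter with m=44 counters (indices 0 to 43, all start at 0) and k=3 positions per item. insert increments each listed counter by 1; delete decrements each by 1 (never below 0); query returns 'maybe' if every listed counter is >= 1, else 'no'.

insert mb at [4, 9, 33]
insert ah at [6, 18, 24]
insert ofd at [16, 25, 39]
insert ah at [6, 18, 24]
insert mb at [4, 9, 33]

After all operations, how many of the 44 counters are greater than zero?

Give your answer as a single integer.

Answer: 9

Derivation:
Step 1: insert mb at [4, 9, 33] -> counters=[0,0,0,0,1,0,0,0,0,1,0,0,0,0,0,0,0,0,0,0,0,0,0,0,0,0,0,0,0,0,0,0,0,1,0,0,0,0,0,0,0,0,0,0]
Step 2: insert ah at [6, 18, 24] -> counters=[0,0,0,0,1,0,1,0,0,1,0,0,0,0,0,0,0,0,1,0,0,0,0,0,1,0,0,0,0,0,0,0,0,1,0,0,0,0,0,0,0,0,0,0]
Step 3: insert ofd at [16, 25, 39] -> counters=[0,0,0,0,1,0,1,0,0,1,0,0,0,0,0,0,1,0,1,0,0,0,0,0,1,1,0,0,0,0,0,0,0,1,0,0,0,0,0,1,0,0,0,0]
Step 4: insert ah at [6, 18, 24] -> counters=[0,0,0,0,1,0,2,0,0,1,0,0,0,0,0,0,1,0,2,0,0,0,0,0,2,1,0,0,0,0,0,0,0,1,0,0,0,0,0,1,0,0,0,0]
Step 5: insert mb at [4, 9, 33] -> counters=[0,0,0,0,2,0,2,0,0,2,0,0,0,0,0,0,1,0,2,0,0,0,0,0,2,1,0,0,0,0,0,0,0,2,0,0,0,0,0,1,0,0,0,0]
Final counters=[0,0,0,0,2,0,2,0,0,2,0,0,0,0,0,0,1,0,2,0,0,0,0,0,2,1,0,0,0,0,0,0,0,2,0,0,0,0,0,1,0,0,0,0] -> 9 nonzero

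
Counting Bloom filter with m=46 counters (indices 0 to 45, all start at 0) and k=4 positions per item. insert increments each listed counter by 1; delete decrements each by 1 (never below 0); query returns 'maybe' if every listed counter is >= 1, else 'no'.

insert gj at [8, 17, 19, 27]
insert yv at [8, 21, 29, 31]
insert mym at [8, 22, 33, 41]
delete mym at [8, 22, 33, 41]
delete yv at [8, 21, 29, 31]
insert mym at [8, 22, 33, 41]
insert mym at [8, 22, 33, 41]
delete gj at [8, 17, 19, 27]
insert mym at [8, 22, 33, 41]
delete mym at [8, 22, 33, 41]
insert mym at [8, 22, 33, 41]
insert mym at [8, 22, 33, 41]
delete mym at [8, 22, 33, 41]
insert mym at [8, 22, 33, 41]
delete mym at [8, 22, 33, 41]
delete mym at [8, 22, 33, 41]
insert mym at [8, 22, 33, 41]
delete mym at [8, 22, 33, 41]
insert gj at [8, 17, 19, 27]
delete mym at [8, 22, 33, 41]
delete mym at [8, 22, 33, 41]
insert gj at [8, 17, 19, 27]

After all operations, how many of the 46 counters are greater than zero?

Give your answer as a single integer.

Answer: 4

Derivation:
Step 1: insert gj at [8, 17, 19, 27] -> counters=[0,0,0,0,0,0,0,0,1,0,0,0,0,0,0,0,0,1,0,1,0,0,0,0,0,0,0,1,0,0,0,0,0,0,0,0,0,0,0,0,0,0,0,0,0,0]
Step 2: insert yv at [8, 21, 29, 31] -> counters=[0,0,0,0,0,0,0,0,2,0,0,0,0,0,0,0,0,1,0,1,0,1,0,0,0,0,0,1,0,1,0,1,0,0,0,0,0,0,0,0,0,0,0,0,0,0]
Step 3: insert mym at [8, 22, 33, 41] -> counters=[0,0,0,0,0,0,0,0,3,0,0,0,0,0,0,0,0,1,0,1,0,1,1,0,0,0,0,1,0,1,0,1,0,1,0,0,0,0,0,0,0,1,0,0,0,0]
Step 4: delete mym at [8, 22, 33, 41] -> counters=[0,0,0,0,0,0,0,0,2,0,0,0,0,0,0,0,0,1,0,1,0,1,0,0,0,0,0,1,0,1,0,1,0,0,0,0,0,0,0,0,0,0,0,0,0,0]
Step 5: delete yv at [8, 21, 29, 31] -> counters=[0,0,0,0,0,0,0,0,1,0,0,0,0,0,0,0,0,1,0,1,0,0,0,0,0,0,0,1,0,0,0,0,0,0,0,0,0,0,0,0,0,0,0,0,0,0]
Step 6: insert mym at [8, 22, 33, 41] -> counters=[0,0,0,0,0,0,0,0,2,0,0,0,0,0,0,0,0,1,0,1,0,0,1,0,0,0,0,1,0,0,0,0,0,1,0,0,0,0,0,0,0,1,0,0,0,0]
Step 7: insert mym at [8, 22, 33, 41] -> counters=[0,0,0,0,0,0,0,0,3,0,0,0,0,0,0,0,0,1,0,1,0,0,2,0,0,0,0,1,0,0,0,0,0,2,0,0,0,0,0,0,0,2,0,0,0,0]
Step 8: delete gj at [8, 17, 19, 27] -> counters=[0,0,0,0,0,0,0,0,2,0,0,0,0,0,0,0,0,0,0,0,0,0,2,0,0,0,0,0,0,0,0,0,0,2,0,0,0,0,0,0,0,2,0,0,0,0]
Step 9: insert mym at [8, 22, 33, 41] -> counters=[0,0,0,0,0,0,0,0,3,0,0,0,0,0,0,0,0,0,0,0,0,0,3,0,0,0,0,0,0,0,0,0,0,3,0,0,0,0,0,0,0,3,0,0,0,0]
Step 10: delete mym at [8, 22, 33, 41] -> counters=[0,0,0,0,0,0,0,0,2,0,0,0,0,0,0,0,0,0,0,0,0,0,2,0,0,0,0,0,0,0,0,0,0,2,0,0,0,0,0,0,0,2,0,0,0,0]
Step 11: insert mym at [8, 22, 33, 41] -> counters=[0,0,0,0,0,0,0,0,3,0,0,0,0,0,0,0,0,0,0,0,0,0,3,0,0,0,0,0,0,0,0,0,0,3,0,0,0,0,0,0,0,3,0,0,0,0]
Step 12: insert mym at [8, 22, 33, 41] -> counters=[0,0,0,0,0,0,0,0,4,0,0,0,0,0,0,0,0,0,0,0,0,0,4,0,0,0,0,0,0,0,0,0,0,4,0,0,0,0,0,0,0,4,0,0,0,0]
Step 13: delete mym at [8, 22, 33, 41] -> counters=[0,0,0,0,0,0,0,0,3,0,0,0,0,0,0,0,0,0,0,0,0,0,3,0,0,0,0,0,0,0,0,0,0,3,0,0,0,0,0,0,0,3,0,0,0,0]
Step 14: insert mym at [8, 22, 33, 41] -> counters=[0,0,0,0,0,0,0,0,4,0,0,0,0,0,0,0,0,0,0,0,0,0,4,0,0,0,0,0,0,0,0,0,0,4,0,0,0,0,0,0,0,4,0,0,0,0]
Step 15: delete mym at [8, 22, 33, 41] -> counters=[0,0,0,0,0,0,0,0,3,0,0,0,0,0,0,0,0,0,0,0,0,0,3,0,0,0,0,0,0,0,0,0,0,3,0,0,0,0,0,0,0,3,0,0,0,0]
Step 16: delete mym at [8, 22, 33, 41] -> counters=[0,0,0,0,0,0,0,0,2,0,0,0,0,0,0,0,0,0,0,0,0,0,2,0,0,0,0,0,0,0,0,0,0,2,0,0,0,0,0,0,0,2,0,0,0,0]
Step 17: insert mym at [8, 22, 33, 41] -> counters=[0,0,0,0,0,0,0,0,3,0,0,0,0,0,0,0,0,0,0,0,0,0,3,0,0,0,0,0,0,0,0,0,0,3,0,0,0,0,0,0,0,3,0,0,0,0]
Step 18: delete mym at [8, 22, 33, 41] -> counters=[0,0,0,0,0,0,0,0,2,0,0,0,0,0,0,0,0,0,0,0,0,0,2,0,0,0,0,0,0,0,0,0,0,2,0,0,0,0,0,0,0,2,0,0,0,0]
Step 19: insert gj at [8, 17, 19, 27] -> counters=[0,0,0,0,0,0,0,0,3,0,0,0,0,0,0,0,0,1,0,1,0,0,2,0,0,0,0,1,0,0,0,0,0,2,0,0,0,0,0,0,0,2,0,0,0,0]
Step 20: delete mym at [8, 22, 33, 41] -> counters=[0,0,0,0,0,0,0,0,2,0,0,0,0,0,0,0,0,1,0,1,0,0,1,0,0,0,0,1,0,0,0,0,0,1,0,0,0,0,0,0,0,1,0,0,0,0]
Step 21: delete mym at [8, 22, 33, 41] -> counters=[0,0,0,0,0,0,0,0,1,0,0,0,0,0,0,0,0,1,0,1,0,0,0,0,0,0,0,1,0,0,0,0,0,0,0,0,0,0,0,0,0,0,0,0,0,0]
Step 22: insert gj at [8, 17, 19, 27] -> counters=[0,0,0,0,0,0,0,0,2,0,0,0,0,0,0,0,0,2,0,2,0,0,0,0,0,0,0,2,0,0,0,0,0,0,0,0,0,0,0,0,0,0,0,0,0,0]
Final counters=[0,0,0,0,0,0,0,0,2,0,0,0,0,0,0,0,0,2,0,2,0,0,0,0,0,0,0,2,0,0,0,0,0,0,0,0,0,0,0,0,0,0,0,0,0,0] -> 4 nonzero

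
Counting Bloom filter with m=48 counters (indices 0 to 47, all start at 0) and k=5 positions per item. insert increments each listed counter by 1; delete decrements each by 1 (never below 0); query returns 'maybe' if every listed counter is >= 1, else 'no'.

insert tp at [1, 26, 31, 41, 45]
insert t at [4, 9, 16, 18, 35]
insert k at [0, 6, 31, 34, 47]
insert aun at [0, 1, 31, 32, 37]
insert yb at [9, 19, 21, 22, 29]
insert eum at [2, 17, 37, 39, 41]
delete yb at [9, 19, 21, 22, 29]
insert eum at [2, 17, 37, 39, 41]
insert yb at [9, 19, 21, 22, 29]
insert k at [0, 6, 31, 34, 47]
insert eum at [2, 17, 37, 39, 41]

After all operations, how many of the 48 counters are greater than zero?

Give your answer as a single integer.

Step 1: insert tp at [1, 26, 31, 41, 45] -> counters=[0,1,0,0,0,0,0,0,0,0,0,0,0,0,0,0,0,0,0,0,0,0,0,0,0,0,1,0,0,0,0,1,0,0,0,0,0,0,0,0,0,1,0,0,0,1,0,0]
Step 2: insert t at [4, 9, 16, 18, 35] -> counters=[0,1,0,0,1,0,0,0,0,1,0,0,0,0,0,0,1,0,1,0,0,0,0,0,0,0,1,0,0,0,0,1,0,0,0,1,0,0,0,0,0,1,0,0,0,1,0,0]
Step 3: insert k at [0, 6, 31, 34, 47] -> counters=[1,1,0,0,1,0,1,0,0,1,0,0,0,0,0,0,1,0,1,0,0,0,0,0,0,0,1,0,0,0,0,2,0,0,1,1,0,0,0,0,0,1,0,0,0,1,0,1]
Step 4: insert aun at [0, 1, 31, 32, 37] -> counters=[2,2,0,0,1,0,1,0,0,1,0,0,0,0,0,0,1,0,1,0,0,0,0,0,0,0,1,0,0,0,0,3,1,0,1,1,0,1,0,0,0,1,0,0,0,1,0,1]
Step 5: insert yb at [9, 19, 21, 22, 29] -> counters=[2,2,0,0,1,0,1,0,0,2,0,0,0,0,0,0,1,0,1,1,0,1,1,0,0,0,1,0,0,1,0,3,1,0,1,1,0,1,0,0,0,1,0,0,0,1,0,1]
Step 6: insert eum at [2, 17, 37, 39, 41] -> counters=[2,2,1,0,1,0,1,0,0,2,0,0,0,0,0,0,1,1,1,1,0,1,1,0,0,0,1,0,0,1,0,3,1,0,1,1,0,2,0,1,0,2,0,0,0,1,0,1]
Step 7: delete yb at [9, 19, 21, 22, 29] -> counters=[2,2,1,0,1,0,1,0,0,1,0,0,0,0,0,0,1,1,1,0,0,0,0,0,0,0,1,0,0,0,0,3,1,0,1,1,0,2,0,1,0,2,0,0,0,1,0,1]
Step 8: insert eum at [2, 17, 37, 39, 41] -> counters=[2,2,2,0,1,0,1,0,0,1,0,0,0,0,0,0,1,2,1,0,0,0,0,0,0,0,1,0,0,0,0,3,1,0,1,1,0,3,0,2,0,3,0,0,0,1,0,1]
Step 9: insert yb at [9, 19, 21, 22, 29] -> counters=[2,2,2,0,1,0,1,0,0,2,0,0,0,0,0,0,1,2,1,1,0,1,1,0,0,0,1,0,0,1,0,3,1,0,1,1,0,3,0,2,0,3,0,0,0,1,0,1]
Step 10: insert k at [0, 6, 31, 34, 47] -> counters=[3,2,2,0,1,0,2,0,0,2,0,0,0,0,0,0,1,2,1,1,0,1,1,0,0,0,1,0,0,1,0,4,1,0,2,1,0,3,0,2,0,3,0,0,0,1,0,2]
Step 11: insert eum at [2, 17, 37, 39, 41] -> counters=[3,2,3,0,1,0,2,0,0,2,0,0,0,0,0,0,1,3,1,1,0,1,1,0,0,0,1,0,0,1,0,4,1,0,2,1,0,4,0,3,0,4,0,0,0,1,0,2]
Final counters=[3,2,3,0,1,0,2,0,0,2,0,0,0,0,0,0,1,3,1,1,0,1,1,0,0,0,1,0,0,1,0,4,1,0,2,1,0,4,0,3,0,4,0,0,0,1,0,2] -> 23 nonzero

Answer: 23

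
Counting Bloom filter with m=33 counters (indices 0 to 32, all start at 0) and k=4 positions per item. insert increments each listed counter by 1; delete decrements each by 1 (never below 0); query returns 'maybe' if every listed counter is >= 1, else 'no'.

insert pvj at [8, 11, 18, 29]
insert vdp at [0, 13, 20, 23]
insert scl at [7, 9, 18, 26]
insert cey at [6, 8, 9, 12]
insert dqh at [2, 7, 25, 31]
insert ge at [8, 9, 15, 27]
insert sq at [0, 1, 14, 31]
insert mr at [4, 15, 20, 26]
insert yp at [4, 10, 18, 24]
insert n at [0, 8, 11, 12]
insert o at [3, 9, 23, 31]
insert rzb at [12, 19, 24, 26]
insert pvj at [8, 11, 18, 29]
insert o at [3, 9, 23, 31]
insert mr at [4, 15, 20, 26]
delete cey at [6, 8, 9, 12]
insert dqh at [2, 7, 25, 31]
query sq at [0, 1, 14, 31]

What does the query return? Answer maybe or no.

Step 1: insert pvj at [8, 11, 18, 29] -> counters=[0,0,0,0,0,0,0,0,1,0,0,1,0,0,0,0,0,0,1,0,0,0,0,0,0,0,0,0,0,1,0,0,0]
Step 2: insert vdp at [0, 13, 20, 23] -> counters=[1,0,0,0,0,0,0,0,1,0,0,1,0,1,0,0,0,0,1,0,1,0,0,1,0,0,0,0,0,1,0,0,0]
Step 3: insert scl at [7, 9, 18, 26] -> counters=[1,0,0,0,0,0,0,1,1,1,0,1,0,1,0,0,0,0,2,0,1,0,0,1,0,0,1,0,0,1,0,0,0]
Step 4: insert cey at [6, 8, 9, 12] -> counters=[1,0,0,0,0,0,1,1,2,2,0,1,1,1,0,0,0,0,2,0,1,0,0,1,0,0,1,0,0,1,0,0,0]
Step 5: insert dqh at [2, 7, 25, 31] -> counters=[1,0,1,0,0,0,1,2,2,2,0,1,1,1,0,0,0,0,2,0,1,0,0,1,0,1,1,0,0,1,0,1,0]
Step 6: insert ge at [8, 9, 15, 27] -> counters=[1,0,1,0,0,0,1,2,3,3,0,1,1,1,0,1,0,0,2,0,1,0,0,1,0,1,1,1,0,1,0,1,0]
Step 7: insert sq at [0, 1, 14, 31] -> counters=[2,1,1,0,0,0,1,2,3,3,0,1,1,1,1,1,0,0,2,0,1,0,0,1,0,1,1,1,0,1,0,2,0]
Step 8: insert mr at [4, 15, 20, 26] -> counters=[2,1,1,0,1,0,1,2,3,3,0,1,1,1,1,2,0,0,2,0,2,0,0,1,0,1,2,1,0,1,0,2,0]
Step 9: insert yp at [4, 10, 18, 24] -> counters=[2,1,1,0,2,0,1,2,3,3,1,1,1,1,1,2,0,0,3,0,2,0,0,1,1,1,2,1,0,1,0,2,0]
Step 10: insert n at [0, 8, 11, 12] -> counters=[3,1,1,0,2,0,1,2,4,3,1,2,2,1,1,2,0,0,3,0,2,0,0,1,1,1,2,1,0,1,0,2,0]
Step 11: insert o at [3, 9, 23, 31] -> counters=[3,1,1,1,2,0,1,2,4,4,1,2,2,1,1,2,0,0,3,0,2,0,0,2,1,1,2,1,0,1,0,3,0]
Step 12: insert rzb at [12, 19, 24, 26] -> counters=[3,1,1,1,2,0,1,2,4,4,1,2,3,1,1,2,0,0,3,1,2,0,0,2,2,1,3,1,0,1,0,3,0]
Step 13: insert pvj at [8, 11, 18, 29] -> counters=[3,1,1,1,2,0,1,2,5,4,1,3,3,1,1,2,0,0,4,1,2,0,0,2,2,1,3,1,0,2,0,3,0]
Step 14: insert o at [3, 9, 23, 31] -> counters=[3,1,1,2,2,0,1,2,5,5,1,3,3,1,1,2,0,0,4,1,2,0,0,3,2,1,3,1,0,2,0,4,0]
Step 15: insert mr at [4, 15, 20, 26] -> counters=[3,1,1,2,3,0,1,2,5,5,1,3,3,1,1,3,0,0,4,1,3,0,0,3,2,1,4,1,0,2,0,4,0]
Step 16: delete cey at [6, 8, 9, 12] -> counters=[3,1,1,2,3,0,0,2,4,4,1,3,2,1,1,3,0,0,4,1,3,0,0,3,2,1,4,1,0,2,0,4,0]
Step 17: insert dqh at [2, 7, 25, 31] -> counters=[3,1,2,2,3,0,0,3,4,4,1,3,2,1,1,3,0,0,4,1,3,0,0,3,2,2,4,1,0,2,0,5,0]
Query sq: check counters[0]=3 counters[1]=1 counters[14]=1 counters[31]=5 -> maybe

Answer: maybe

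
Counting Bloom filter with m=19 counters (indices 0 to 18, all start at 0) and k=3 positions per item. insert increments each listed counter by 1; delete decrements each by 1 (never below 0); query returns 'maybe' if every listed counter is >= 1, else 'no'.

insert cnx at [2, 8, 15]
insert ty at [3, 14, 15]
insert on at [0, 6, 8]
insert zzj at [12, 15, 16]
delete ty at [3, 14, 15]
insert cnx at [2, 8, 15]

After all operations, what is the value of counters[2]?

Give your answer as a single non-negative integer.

Step 1: insert cnx at [2, 8, 15] -> counters=[0,0,1,0,0,0,0,0,1,0,0,0,0,0,0,1,0,0,0]
Step 2: insert ty at [3, 14, 15] -> counters=[0,0,1,1,0,0,0,0,1,0,0,0,0,0,1,2,0,0,0]
Step 3: insert on at [0, 6, 8] -> counters=[1,0,1,1,0,0,1,0,2,0,0,0,0,0,1,2,0,0,0]
Step 4: insert zzj at [12, 15, 16] -> counters=[1,0,1,1,0,0,1,0,2,0,0,0,1,0,1,3,1,0,0]
Step 5: delete ty at [3, 14, 15] -> counters=[1,0,1,0,0,0,1,0,2,0,0,0,1,0,0,2,1,0,0]
Step 6: insert cnx at [2, 8, 15] -> counters=[1,0,2,0,0,0,1,0,3,0,0,0,1,0,0,3,1,0,0]
Final counters=[1,0,2,0,0,0,1,0,3,0,0,0,1,0,0,3,1,0,0] -> counters[2]=2

Answer: 2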